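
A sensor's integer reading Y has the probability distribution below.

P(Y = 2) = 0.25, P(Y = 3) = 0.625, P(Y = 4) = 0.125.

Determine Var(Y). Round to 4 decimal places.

E[Y] = (2)(0.25) + (3)(0.625) + (4)(0.125) = 2.875
E[Y²] = (2)²(0.25) + (3)²(0.625) + (4)²(0.125) = 8.625
Var(Y) = E[Y²] − (E[Y])² = 8.625 − (2.875)² = 0.359375

0.3594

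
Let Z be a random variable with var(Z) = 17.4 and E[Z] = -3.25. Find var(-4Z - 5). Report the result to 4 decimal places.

278.4000

var(-4Z - 5) = (-4)²·var(Z) = 16·17.4 = 278.4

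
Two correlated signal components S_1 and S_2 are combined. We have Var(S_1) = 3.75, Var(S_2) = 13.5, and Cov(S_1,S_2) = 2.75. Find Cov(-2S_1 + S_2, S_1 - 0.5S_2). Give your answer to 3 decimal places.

Cov(-2S_1 + S_2, S_1 - 0.5S_2) = (-2)(1)Var(S_1) + (1)(-0.5)Var(S_2) + [(-2)(-0.5) + (1)(1)]Cov(S_1,S_2)
= -2·3.75 + -0.5·13.5 + 2·2.75 = -8.75

-8.750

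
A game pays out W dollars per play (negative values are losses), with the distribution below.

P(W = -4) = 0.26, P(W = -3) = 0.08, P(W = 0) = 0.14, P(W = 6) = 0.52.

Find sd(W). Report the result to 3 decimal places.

4.496

E[W] = (-4)(0.26) + (-3)(0.08) + (0)(0.14) + (6)(0.52) = 1.84
E[W²] = (-4)²(0.26) + (-3)²(0.08) + (0)²(0.14) + (6)²(0.52) = 23.6
var(W) = E[W²] − (E[W])² = 23.6 − (1.84)² = 20.2144
sd(W) = √20.2144 ≈ 4.496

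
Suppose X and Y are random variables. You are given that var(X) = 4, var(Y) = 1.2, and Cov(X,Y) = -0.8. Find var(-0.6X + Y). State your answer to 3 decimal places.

3.600

var(-0.6X + Y) = (-0.6)²·var(X) + (1)²·var(Y) + 2·(-0.6)·(1)·Cov(X,Y)
= 0.36·4 + 1·1.2 + -1.2·-0.8 = 3.6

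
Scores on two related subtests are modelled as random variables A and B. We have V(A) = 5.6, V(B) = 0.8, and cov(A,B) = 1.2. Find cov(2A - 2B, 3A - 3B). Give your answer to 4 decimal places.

24.0000

cov(2A - 2B, 3A - 3B) = (2)(3)V(A) + (-2)(-3)V(B) + [(2)(-3) + (-2)(3)]cov(A,B)
= 6·5.6 + 6·0.8 + -12·1.2 = 24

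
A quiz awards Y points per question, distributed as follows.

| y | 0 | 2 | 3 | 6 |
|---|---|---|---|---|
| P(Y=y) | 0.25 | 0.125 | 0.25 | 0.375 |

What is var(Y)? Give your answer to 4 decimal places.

5.6875

E[Y] = (0)(0.25) + (2)(0.125) + (3)(0.25) + (6)(0.375) = 3.25
E[Y²] = (0)²(0.25) + (2)²(0.125) + (3)²(0.25) + (6)²(0.375) = 16.25
var(Y) = E[Y²] − (E[Y])² = 16.25 − (3.25)² = 5.6875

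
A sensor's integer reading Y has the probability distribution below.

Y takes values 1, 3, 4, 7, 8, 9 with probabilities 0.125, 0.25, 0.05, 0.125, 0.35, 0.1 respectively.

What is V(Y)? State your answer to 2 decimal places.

E[Y] = (1)(0.125) + (3)(0.25) + (4)(0.05) + (7)(0.125) + (8)(0.35) + (9)(0.1) = 5.65
E[Y²] = (1)²(0.125) + (3)²(0.25) + (4)²(0.05) + (7)²(0.125) + (8)²(0.35) + (9)²(0.1) = 39.8
V(Y) = E[Y²] − (E[Y])² = 39.8 − (5.65)² = 7.8775

7.88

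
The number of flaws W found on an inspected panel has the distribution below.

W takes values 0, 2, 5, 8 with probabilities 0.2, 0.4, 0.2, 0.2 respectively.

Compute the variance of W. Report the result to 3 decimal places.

7.840

E[W] = (0)(0.2) + (2)(0.4) + (5)(0.2) + (8)(0.2) = 3.4
E[W²] = (0)²(0.2) + (2)²(0.4) + (5)²(0.2) + (8)²(0.2) = 19.4
var(W) = E[W²] − (E[W])² = 19.4 − (3.4)² = 7.84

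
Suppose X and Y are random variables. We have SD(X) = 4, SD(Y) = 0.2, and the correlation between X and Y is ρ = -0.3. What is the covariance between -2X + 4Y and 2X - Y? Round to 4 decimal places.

-66.5600

V(X) = (4)² = 16;  V(Y) = (0.2)² = 0.04
Cov(X,Y) = ρ·SD(X)·SD(Y) = -0.3·4·0.2 = -0.24
Cov(-2X + 4Y, 2X - Y) = (-2)(2)V(X) + (4)(-1)V(Y) + [(-2)(-1) + (4)(2)]Cov(X,Y)
= -4·16 + -4·0.04 + 10·-0.24 = -66.56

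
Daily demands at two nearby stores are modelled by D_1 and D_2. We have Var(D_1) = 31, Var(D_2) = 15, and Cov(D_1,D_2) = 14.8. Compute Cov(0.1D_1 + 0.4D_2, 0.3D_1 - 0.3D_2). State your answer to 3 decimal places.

Cov(0.1D_1 + 0.4D_2, 0.3D_1 - 0.3D_2) = (0.1)(0.3)Var(D_1) + (0.4)(-0.3)Var(D_2) + [(0.1)(-0.3) + (0.4)(0.3)]Cov(D_1,D_2)
= 0.03·31 + -0.12·15 + 0.09·14.8 = 0.462

0.462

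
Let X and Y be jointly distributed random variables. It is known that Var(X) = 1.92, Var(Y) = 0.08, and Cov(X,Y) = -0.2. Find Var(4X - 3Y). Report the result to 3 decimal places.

Var(4X - 3Y) = (4)²·Var(X) + (-3)²·Var(Y) + 2·(4)·(-3)·Cov(X,Y)
= 16·1.92 + 9·0.08 + -24·-0.2 = 36.24

36.240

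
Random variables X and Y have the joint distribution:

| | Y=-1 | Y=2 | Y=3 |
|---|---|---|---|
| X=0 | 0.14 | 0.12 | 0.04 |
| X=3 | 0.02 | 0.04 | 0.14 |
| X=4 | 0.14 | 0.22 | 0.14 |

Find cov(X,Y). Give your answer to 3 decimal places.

0.628

E[X] = 2.6,  E[Y] = 1.42
E[XY] = 4.32
cov(X,Y) = E[XY] − E[X]E[Y] = 4.32 − (2.6)(1.42) = 0.628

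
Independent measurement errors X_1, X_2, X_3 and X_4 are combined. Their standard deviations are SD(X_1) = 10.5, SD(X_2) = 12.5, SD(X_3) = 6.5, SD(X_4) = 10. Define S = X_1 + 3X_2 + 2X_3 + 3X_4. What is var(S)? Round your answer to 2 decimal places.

var(X_1) = 110.25, var(X_2) = 156.25, var(X_3) = 42.25, var(X_4) = 100
By independence, var(S) = (1)²var(X_1) + (3)²var(X_2) + (2)²var(X_3) + (3)²var(X_4)
= (1)²·110.25 + (3)²·156.25 + (2)²·42.25 + (3)²·100 = 2585.5

2585.50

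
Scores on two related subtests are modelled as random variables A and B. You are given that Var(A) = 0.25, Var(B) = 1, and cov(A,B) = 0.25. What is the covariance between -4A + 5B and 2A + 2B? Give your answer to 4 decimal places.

8.5000

cov(-4A + 5B, 2A + 2B) = (-4)(2)Var(A) + (5)(2)Var(B) + [(-4)(2) + (5)(2)]cov(A,B)
= -8·0.25 + 10·1 + 2·0.25 = 8.5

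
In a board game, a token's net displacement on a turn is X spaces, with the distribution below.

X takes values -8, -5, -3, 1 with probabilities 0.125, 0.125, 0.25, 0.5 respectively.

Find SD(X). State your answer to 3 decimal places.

3.219

E[X] = (-8)(0.125) + (-5)(0.125) + (-3)(0.25) + (1)(0.5) = -1.875
E[X²] = (-8)²(0.125) + (-5)²(0.125) + (-3)²(0.25) + (1)²(0.5) = 13.875
V(X) = E[X²] − (E[X])² = 13.875 − (-1.875)² = 10.359375
SD(X) = √10.359375 ≈ 3.219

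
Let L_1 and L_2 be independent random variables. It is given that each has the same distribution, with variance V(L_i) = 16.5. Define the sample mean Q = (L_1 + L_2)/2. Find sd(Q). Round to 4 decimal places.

By independence, V(Q) = (0.5)²V(L_1) + (0.5)²V(L_2)
= (0.5)²·16.5 + (0.5)²·16.5 = 8.25
sd(Q) = √8.25 ≈ 2.8723

2.8723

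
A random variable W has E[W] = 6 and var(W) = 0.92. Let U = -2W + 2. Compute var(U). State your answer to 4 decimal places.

var(-2W + 2) = (-2)²·var(W) = 4·0.92 = 3.68

3.6800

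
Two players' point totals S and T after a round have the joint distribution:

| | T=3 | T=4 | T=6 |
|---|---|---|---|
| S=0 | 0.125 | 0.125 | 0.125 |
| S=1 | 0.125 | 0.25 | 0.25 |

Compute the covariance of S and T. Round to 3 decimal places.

E[S] = 0.625,  E[T] = 4.5
E[ST] = 2.875
Cov(S,T) = E[ST] − E[S]E[T] = 2.875 − (0.625)(4.5) = 0.0625

0.063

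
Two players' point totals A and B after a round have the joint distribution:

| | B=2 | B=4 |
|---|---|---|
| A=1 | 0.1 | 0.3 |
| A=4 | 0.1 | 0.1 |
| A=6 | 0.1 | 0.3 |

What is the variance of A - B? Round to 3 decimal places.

E[A] = 3.6,  E[B] = 3.4,  E[AB] = 12.2
Var(A) = 18 − (3.6)² = 5.04;  Var(B) = 12.4 − (3.4)² = 0.84
Cov(A,B) = 12.2 − (3.6)(3.4) = -0.04
Var(A - B) = (1)²·5.04 + (-1)²·0.84 + 2·(1)·(-1)·-0.04 = 5.96

5.960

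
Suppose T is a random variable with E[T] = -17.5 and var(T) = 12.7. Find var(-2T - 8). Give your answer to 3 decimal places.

var(-2T - 8) = (-2)²·var(T) = 4·12.7 = 50.8

50.800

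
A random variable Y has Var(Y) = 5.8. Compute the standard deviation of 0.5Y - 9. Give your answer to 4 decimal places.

Var(0.5Y - 9) = (0.5)²·5.8 = 1.45
σ(0.5Y - 9) = √1.45 ≈ 1.2042

1.2042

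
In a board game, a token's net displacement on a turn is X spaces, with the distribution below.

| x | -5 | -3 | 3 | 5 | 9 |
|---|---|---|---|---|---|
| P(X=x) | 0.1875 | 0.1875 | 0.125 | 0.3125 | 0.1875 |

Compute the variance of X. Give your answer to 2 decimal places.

25.98

E[X] = (-5)(0.1875) + (-3)(0.1875) + (3)(0.125) + (5)(0.3125) + (9)(0.1875) = 2.125
E[X²] = (-5)²(0.1875) + (-3)²(0.1875) + (3)²(0.125) + (5)²(0.3125) + (9)²(0.1875) = 30.5
Var(X) = E[X²] − (E[X])² = 30.5 − (2.125)² = 25.984375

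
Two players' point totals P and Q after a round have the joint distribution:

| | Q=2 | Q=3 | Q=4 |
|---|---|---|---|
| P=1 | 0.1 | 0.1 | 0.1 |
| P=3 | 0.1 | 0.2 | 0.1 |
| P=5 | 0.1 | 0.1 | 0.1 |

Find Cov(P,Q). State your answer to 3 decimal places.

E[P] = 3,  E[Q] = 3
E[PQ] = 9
Cov(P,Q) = E[PQ] − E[P]E[Q] = 9 − (3)(3) = 0

0.000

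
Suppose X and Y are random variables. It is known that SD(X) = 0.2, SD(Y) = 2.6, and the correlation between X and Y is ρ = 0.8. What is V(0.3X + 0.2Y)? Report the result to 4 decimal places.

V(X) = (0.2)² = 0.04;  V(Y) = (2.6)² = 6.76
Cov(X,Y) = ρ·SD(X)·SD(Y) = 0.8·0.2·2.6 = 0.416
V(0.3X + 0.2Y) = (0.3)²·V(X) + (0.2)²·V(Y) + 2·(0.3)·(0.2)·Cov(X,Y)
= 0.09·0.04 + 0.04·6.76 + 0.12·0.416 = 0.32392

0.3239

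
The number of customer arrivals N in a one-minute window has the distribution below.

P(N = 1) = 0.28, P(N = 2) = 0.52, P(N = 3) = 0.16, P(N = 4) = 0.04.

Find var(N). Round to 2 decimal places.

E[N] = (1)(0.28) + (2)(0.52) + (3)(0.16) + (4)(0.04) = 1.96
E[N²] = (1)²(0.28) + (2)²(0.52) + (3)²(0.16) + (4)²(0.04) = 4.44
var(N) = E[N²] − (E[N])² = 4.44 − (1.96)² = 0.5984

0.60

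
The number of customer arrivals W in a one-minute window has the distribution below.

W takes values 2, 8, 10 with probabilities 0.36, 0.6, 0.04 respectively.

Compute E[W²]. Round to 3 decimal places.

E[W²] = (2)²(0.36) + (8)²(0.6) + (10)²(0.04) = 43.84

43.840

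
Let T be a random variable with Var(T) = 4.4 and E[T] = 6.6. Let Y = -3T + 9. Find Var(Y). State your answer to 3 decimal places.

39.600

Var(-3T + 9) = (-3)²·Var(T) = 9·4.4 = 39.6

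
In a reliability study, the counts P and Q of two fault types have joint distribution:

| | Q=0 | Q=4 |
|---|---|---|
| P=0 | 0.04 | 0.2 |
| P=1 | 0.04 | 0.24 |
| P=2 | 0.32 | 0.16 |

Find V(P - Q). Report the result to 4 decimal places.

5.9744

E[P] = 1.24,  E[Q] = 2.4,  E[PQ] = 2.24
V(P) = 2.2 − (1.24)² = 0.6624;  V(Q) = 9.6 − (2.4)² = 3.84
cov(P,Q) = 2.24 − (1.24)(2.4) = -0.736
V(P - Q) = (1)²·0.6624 + (-1)²·3.84 + 2·(1)·(-1)·-0.736 = 5.9744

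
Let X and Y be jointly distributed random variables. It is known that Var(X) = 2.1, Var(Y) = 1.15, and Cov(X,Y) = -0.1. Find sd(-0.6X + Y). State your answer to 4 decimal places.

1.4234

Var(-0.6X + Y) = (-0.6)²·Var(X) + (1)²·Var(Y) + 2·(-0.6)·(1)·Cov(X,Y)
= 0.36·2.1 + 1·1.15 + -1.2·-0.1 = 2.026
sd(-0.6X + Y) = √2.026 ≈ 1.4234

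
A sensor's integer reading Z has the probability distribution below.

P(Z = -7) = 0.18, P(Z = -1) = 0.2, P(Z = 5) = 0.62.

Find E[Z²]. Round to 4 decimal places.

E[Z²] = (-7)²(0.18) + (-1)²(0.2) + (5)²(0.62) = 24.52

24.5200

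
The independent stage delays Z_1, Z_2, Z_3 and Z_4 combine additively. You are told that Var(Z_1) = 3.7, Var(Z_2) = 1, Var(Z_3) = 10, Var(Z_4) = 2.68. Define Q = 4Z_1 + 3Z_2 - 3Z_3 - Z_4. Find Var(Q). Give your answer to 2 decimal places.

160.88

By independence, Var(Q) = (4)²Var(Z_1) + (3)²Var(Z_2) + (-3)²Var(Z_3) + (-1)²Var(Z_4)
= (4)²·3.7 + (3)²·1 + (-3)²·10 + (-1)²·2.68 = 160.88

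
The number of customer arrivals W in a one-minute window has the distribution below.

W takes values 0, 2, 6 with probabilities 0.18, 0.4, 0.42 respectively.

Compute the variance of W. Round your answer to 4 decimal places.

5.6976

E[W] = (0)(0.18) + (2)(0.4) + (6)(0.42) = 3.32
E[W²] = (0)²(0.18) + (2)²(0.4) + (6)²(0.42) = 16.72
var(W) = E[W²] − (E[W])² = 16.72 − (3.32)² = 5.6976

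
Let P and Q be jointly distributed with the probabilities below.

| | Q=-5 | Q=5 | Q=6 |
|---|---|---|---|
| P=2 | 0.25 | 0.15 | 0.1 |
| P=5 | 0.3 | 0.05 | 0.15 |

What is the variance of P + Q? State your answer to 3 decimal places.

28.588

E[P] = 3.5,  E[Q] = -0.25,  E[PQ] = -1.55
V(P) = 14.5 − (3.5)² = 2.25;  V(Q) = 27.75 − (-0.25)² = 27.6875
cov(P,Q) = -1.55 − (3.5)(-0.25) = -0.675
V(P + Q) = (1)²·2.25 + (1)²·27.6875 + 2·(1)·(1)·-0.675 = 28.5875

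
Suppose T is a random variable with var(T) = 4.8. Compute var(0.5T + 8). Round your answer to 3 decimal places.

1.200

var(0.5T + 8) = (0.5)²·var(T) = 0.25·4.8 = 1.2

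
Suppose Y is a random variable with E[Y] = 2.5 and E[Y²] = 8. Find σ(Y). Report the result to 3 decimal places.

1.323

Var(Y) = 8 − (2.5)² = 1.75
σ(Y) = √1.75 ≈ 1.323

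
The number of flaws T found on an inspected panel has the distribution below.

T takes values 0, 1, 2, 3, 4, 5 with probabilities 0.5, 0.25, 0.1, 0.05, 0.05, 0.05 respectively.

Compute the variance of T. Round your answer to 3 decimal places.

E[T] = (0)(0.5) + (1)(0.25) + (2)(0.1) + (3)(0.05) + (4)(0.05) + (5)(0.05) = 1.05
E[T²] = (0)²(0.5) + (1)²(0.25) + (2)²(0.1) + (3)²(0.05) + (4)²(0.05) + (5)²(0.05) = 3.15
Var(T) = E[T²] − (E[T])² = 3.15 − (1.05)² = 2.0475

2.048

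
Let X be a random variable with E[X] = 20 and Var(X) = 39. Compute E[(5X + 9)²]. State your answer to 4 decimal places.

E[5X + 9] = 5·20 + 9 = 109
Var(5X + 9) = (5)²·39 = 975
E[(5X + 9)²] = Var((5X + 9)) + (E[(5X + 9)])² = 975 + (109)² = 12856

12856.0000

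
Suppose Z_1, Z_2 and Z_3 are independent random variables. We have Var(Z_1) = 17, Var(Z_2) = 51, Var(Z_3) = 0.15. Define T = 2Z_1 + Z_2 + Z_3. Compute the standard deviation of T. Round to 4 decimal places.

10.9156

By independence, Var(T) = (2)²Var(Z_1) + (1)²Var(Z_2) + (1)²Var(Z_3)
= (2)²·17 + (1)²·51 + (1)²·0.15 = 119.15
SD(T) = √119.15 ≈ 10.9156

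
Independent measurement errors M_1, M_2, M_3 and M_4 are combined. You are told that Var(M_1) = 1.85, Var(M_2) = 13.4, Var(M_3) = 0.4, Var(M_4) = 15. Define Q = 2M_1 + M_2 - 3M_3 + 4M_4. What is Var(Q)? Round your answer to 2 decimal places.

By independence, Var(Q) = (2)²Var(M_1) + (1)²Var(M_2) + (-3)²Var(M_3) + (4)²Var(M_4)
= (2)²·1.85 + (1)²·13.4 + (-3)²·0.4 + (4)²·15 = 264.4

264.40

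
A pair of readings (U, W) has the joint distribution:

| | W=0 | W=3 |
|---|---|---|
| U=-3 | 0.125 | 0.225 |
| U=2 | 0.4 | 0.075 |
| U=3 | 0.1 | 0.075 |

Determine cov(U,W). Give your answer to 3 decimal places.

E[U] = 0.425,  E[W] = 1.125
E[UW] = -0.9
cov(U,W) = E[UW] − E[U]E[W] = -0.9 − (0.425)(1.125) = -1.378125

-1.378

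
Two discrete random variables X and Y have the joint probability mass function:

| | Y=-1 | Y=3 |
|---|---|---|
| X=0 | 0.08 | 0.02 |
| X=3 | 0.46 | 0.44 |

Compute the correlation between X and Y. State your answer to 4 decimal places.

0.1739

E[X] = 2.7,  E[Y] = 0.84
E[XY] = 2.58
Cov(X,Y) = E[XY] − E[X]E[Y] = 2.58 − (2.7)(0.84) = 0.312
Var(X) = 0.81,  Var(Y) = 3.9744
ρ = 0.312 / √(0.81·3.9744) ≈ 0.1739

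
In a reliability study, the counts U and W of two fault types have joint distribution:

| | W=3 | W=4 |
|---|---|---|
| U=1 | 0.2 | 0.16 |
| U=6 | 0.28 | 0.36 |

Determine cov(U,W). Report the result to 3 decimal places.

0.136

E[U] = 4.2,  E[W] = 3.52
E[UW] = 14.92
cov(U,W) = E[UW] − E[U]E[W] = 14.92 − (4.2)(3.52) = 0.136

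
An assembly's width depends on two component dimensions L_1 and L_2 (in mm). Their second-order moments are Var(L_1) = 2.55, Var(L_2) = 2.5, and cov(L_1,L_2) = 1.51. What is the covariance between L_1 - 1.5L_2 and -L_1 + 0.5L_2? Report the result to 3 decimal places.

-1.405

cov(L_1 - 1.5L_2, -L_1 + 0.5L_2) = (1)(-1)Var(L_1) + (-1.5)(0.5)Var(L_2) + [(1)(0.5) + (-1.5)(-1)]cov(L_1,L_2)
= -1·2.55 + -0.75·2.5 + 2·1.51 = -1.405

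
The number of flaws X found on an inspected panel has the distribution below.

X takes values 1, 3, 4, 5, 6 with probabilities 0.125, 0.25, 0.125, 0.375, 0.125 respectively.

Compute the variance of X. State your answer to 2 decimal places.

2.25

E[X] = (1)(0.125) + (3)(0.25) + (4)(0.125) + (5)(0.375) + (6)(0.125) = 4
E[X²] = (1)²(0.125) + (3)²(0.25) + (4)²(0.125) + (5)²(0.375) + (6)²(0.125) = 18.25
Var(X) = E[X²] − (E[X])² = 18.25 − (4)² = 2.25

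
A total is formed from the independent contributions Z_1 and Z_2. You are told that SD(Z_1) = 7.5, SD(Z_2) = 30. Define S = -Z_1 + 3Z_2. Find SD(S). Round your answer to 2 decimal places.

90.31

Var(Z_1) = 56.25, Var(Z_2) = 900
By independence, Var(S) = (-1)²Var(Z_1) + (3)²Var(Z_2)
= (-1)²·56.25 + (3)²·900 = 8156.25
SD(S) = √8156.25 ≈ 90.31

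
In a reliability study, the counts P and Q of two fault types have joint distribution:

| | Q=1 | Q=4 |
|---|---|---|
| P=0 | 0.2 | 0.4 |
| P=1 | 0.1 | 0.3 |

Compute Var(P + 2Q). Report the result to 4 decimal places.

E[P] = 0.4,  E[Q] = 3.1,  E[PQ] = 1.3
Var(P) = 0.4 − (0.4)² = 0.24;  Var(Q) = 11.5 − (3.1)² = 1.89
Cov(P,Q) = 1.3 − (0.4)(3.1) = 0.06
Var(P + 2Q) = (1)²·0.24 + (2)²·1.89 + 2·(1)·(2)·0.06 = 8.04

8.0400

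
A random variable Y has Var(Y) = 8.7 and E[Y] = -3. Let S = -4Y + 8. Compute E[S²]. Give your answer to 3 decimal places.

E[-4Y + 8] = -4·-3 + 8 = 20
Var(-4Y + 8) = (-4)²·8.7 = 139.2
E[S²] = Var(S) + (E[S])² = 139.2 + (20)² = 539.2

539.200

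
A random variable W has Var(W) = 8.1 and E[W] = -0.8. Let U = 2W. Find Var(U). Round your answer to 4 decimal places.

Var(2W) = (2)²·Var(W) = 4·8.1 = 32.4

32.4000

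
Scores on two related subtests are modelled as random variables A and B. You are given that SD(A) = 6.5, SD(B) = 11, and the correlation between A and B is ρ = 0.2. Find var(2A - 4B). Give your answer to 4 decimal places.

var(A) = (6.5)² = 42.25;  var(B) = (11)² = 121
cov(A,B) = ρ·SD(A)·SD(B) = 0.2·6.5·11 = 14.3
var(2A - 4B) = (2)²·var(A) + (-4)²·var(B) + 2·(2)·(-4)·cov(A,B)
= 4·42.25 + 16·121 + -16·14.3 = 1876.2

1876.2000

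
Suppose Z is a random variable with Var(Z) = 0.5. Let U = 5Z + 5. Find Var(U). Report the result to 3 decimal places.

Var(5Z + 5) = (5)²·Var(Z) = 25·0.5 = 12.5

12.500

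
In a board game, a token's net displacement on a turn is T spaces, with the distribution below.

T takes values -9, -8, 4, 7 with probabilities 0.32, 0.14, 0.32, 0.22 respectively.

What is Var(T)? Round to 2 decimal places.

E[T] = (-9)(0.32) + (-8)(0.14) + (4)(0.32) + (7)(0.22) = -1.18
E[T²] = (-9)²(0.32) + (-8)²(0.14) + (4)²(0.32) + (7)²(0.22) = 50.78
Var(T) = E[T²] − (E[T])² = 50.78 − (-1.18)² = 49.3876

49.39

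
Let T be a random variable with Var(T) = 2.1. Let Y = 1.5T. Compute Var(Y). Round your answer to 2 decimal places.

Var(1.5T) = (1.5)²·Var(T) = 2.25·2.1 = 4.725

4.73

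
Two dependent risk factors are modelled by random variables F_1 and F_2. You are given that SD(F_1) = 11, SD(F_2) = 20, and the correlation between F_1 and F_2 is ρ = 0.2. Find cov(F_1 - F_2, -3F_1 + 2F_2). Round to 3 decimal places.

Var(F_1) = (11)² = 121;  Var(F_2) = (20)² = 400
cov(F_1,F_2) = ρ·SD(F_1)·SD(F_2) = 0.2·11·20 = 44
cov(F_1 - F_2, -3F_1 + 2F_2) = (1)(-3)Var(F_1) + (-1)(2)Var(F_2) + [(1)(2) + (-1)(-3)]cov(F_1,F_2)
= -3·121 + -2·400 + 5·44 = -943

-943.000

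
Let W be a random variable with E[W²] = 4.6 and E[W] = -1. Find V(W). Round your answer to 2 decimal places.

V(W) = 4.6 − (-1)² = 3.6

3.60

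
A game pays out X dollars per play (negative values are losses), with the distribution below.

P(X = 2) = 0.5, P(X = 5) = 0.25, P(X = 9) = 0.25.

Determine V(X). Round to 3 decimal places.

8.250

E[X] = (2)(0.5) + (5)(0.25) + (9)(0.25) = 4.5
E[X²] = (2)²(0.5) + (5)²(0.25) + (9)²(0.25) = 28.5
V(X) = E[X²] − (E[X])² = 28.5 − (4.5)² = 8.25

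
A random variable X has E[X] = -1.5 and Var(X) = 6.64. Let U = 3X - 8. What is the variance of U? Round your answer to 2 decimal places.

Var(3X - 8) = (3)²·Var(X) = 9·6.64 = 59.76

59.76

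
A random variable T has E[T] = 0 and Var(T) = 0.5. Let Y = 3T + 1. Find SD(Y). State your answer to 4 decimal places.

Var(3T + 1) = (3)²·0.5 = 4.5
SD(Y) = √4.5 ≈ 2.1213

2.1213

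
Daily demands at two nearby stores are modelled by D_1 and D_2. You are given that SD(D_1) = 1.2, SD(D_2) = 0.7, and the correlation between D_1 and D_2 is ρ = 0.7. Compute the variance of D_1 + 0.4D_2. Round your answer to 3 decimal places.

V(D_1) = (1.2)² = 1.44;  V(D_2) = (0.7)² = 0.49
Cov(D_1,D_2) = ρ·SD(D_1)·SD(D_2) = 0.7·1.2·0.7 = 0.588
V(D_1 + 0.4D_2) = (1)²·V(D_1) + (0.4)²·V(D_2) + 2·(1)·(0.4)·Cov(D_1,D_2)
= 1·1.44 + 0.16·0.49 + 0.8·0.588 = 1.9888

1.989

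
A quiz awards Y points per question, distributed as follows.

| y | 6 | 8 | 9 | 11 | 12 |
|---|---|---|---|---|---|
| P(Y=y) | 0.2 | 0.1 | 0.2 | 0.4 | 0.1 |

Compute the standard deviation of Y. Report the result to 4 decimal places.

2.0591

E[Y] = (6)(0.2) + (8)(0.1) + (9)(0.2) + (11)(0.4) + (12)(0.1) = 9.4
E[Y²] = (6)²(0.2) + (8)²(0.1) + (9)²(0.2) + (11)²(0.4) + (12)²(0.1) = 92.6
var(Y) = E[Y²] − (E[Y])² = 92.6 − (9.4)² = 4.24
sd(Y) = √4.24 ≈ 2.0591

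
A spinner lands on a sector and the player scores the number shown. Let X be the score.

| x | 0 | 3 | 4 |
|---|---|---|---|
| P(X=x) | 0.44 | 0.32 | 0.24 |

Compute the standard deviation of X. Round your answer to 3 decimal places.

E[X] = (0)(0.44) + (3)(0.32) + (4)(0.24) = 1.92
E[X²] = (0)²(0.44) + (3)²(0.32) + (4)²(0.24) = 6.72
Var(X) = E[X²] − (E[X])² = 6.72 − (1.92)² = 3.0336
sd(X) = √3.0336 ≈ 1.742

1.742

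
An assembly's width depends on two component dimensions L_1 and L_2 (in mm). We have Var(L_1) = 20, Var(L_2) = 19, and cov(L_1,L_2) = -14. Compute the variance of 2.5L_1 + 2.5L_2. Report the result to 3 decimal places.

Var(2.5L_1 + 2.5L_2) = (2.5)²·Var(L_1) + (2.5)²·Var(L_2) + 2·(2.5)·(2.5)·cov(L_1,L_2)
= 6.25·20 + 6.25·19 + 12.5·-14 = 68.75

68.750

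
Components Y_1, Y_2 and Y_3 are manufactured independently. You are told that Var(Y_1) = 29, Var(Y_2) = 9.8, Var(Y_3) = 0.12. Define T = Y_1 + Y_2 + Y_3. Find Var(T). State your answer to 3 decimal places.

38.920

By independence, Var(T) = (1)²Var(Y_1) + (1)²Var(Y_2) + (1)²Var(Y_3)
= (1)²·29 + (1)²·9.8 + (1)²·0.12 = 38.92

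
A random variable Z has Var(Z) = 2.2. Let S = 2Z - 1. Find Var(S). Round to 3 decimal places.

Var(2Z - 1) = (2)²·Var(Z) = 4·2.2 = 8.8

8.800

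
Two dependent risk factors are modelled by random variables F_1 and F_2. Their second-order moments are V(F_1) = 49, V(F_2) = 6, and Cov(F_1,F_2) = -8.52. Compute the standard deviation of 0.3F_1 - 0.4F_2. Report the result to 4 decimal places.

2.7230

V(0.3F_1 - 0.4F_2) = (0.3)²·V(F_1) + (-0.4)²·V(F_2) + 2·(0.3)·(-0.4)·Cov(F_1,F_2)
= 0.09·49 + 0.16·6 + -0.24·-8.52 = 7.4148
SD(0.3F_1 - 0.4F_2) = √7.4148 ≈ 2.7230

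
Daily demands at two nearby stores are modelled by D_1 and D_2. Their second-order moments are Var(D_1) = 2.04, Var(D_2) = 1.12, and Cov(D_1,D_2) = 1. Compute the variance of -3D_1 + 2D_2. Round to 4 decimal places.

10.8400

Var(-3D_1 + 2D_2) = (-3)²·Var(D_1) + (2)²·Var(D_2) + 2·(-3)·(2)·Cov(D_1,D_2)
= 9·2.04 + 4·1.12 + -12·1 = 10.84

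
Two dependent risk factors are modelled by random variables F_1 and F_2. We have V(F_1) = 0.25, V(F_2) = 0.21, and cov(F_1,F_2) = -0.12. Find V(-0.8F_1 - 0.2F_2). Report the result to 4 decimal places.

V(-0.8F_1 - 0.2F_2) = (-0.8)²·V(F_1) + (-0.2)²·V(F_2) + 2·(-0.8)·(-0.2)·cov(F_1,F_2)
= 0.64·0.25 + 0.04·0.21 + 0.32·-0.12 = 0.13

0.1300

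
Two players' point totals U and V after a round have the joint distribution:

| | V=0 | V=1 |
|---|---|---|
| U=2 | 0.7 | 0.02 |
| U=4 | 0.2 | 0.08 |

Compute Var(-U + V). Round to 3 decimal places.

0.688

E[U] = 2.56,  E[V] = 0.1,  E[UV] = 0.36
Var(U) = 7.36 − (2.56)² = 0.8064;  Var(V) = 0.1 − (0.1)² = 0.09
Cov(U,V) = 0.36 − (2.56)(0.1) = 0.104
Var(-U + V) = (-1)²·0.8064 + (1)²·0.09 + 2·(-1)·(1)·0.104 = 0.6884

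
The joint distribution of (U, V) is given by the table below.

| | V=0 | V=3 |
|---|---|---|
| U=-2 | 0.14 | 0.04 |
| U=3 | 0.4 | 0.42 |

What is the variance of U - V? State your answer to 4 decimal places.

E[U] = 2.1,  E[V] = 1.38,  E[UV] = 3.54
var(U) = 8.1 − (2.1)² = 3.69;  var(V) = 4.14 − (1.38)² = 2.2356
cov(U,V) = 3.54 − (2.1)(1.38) = 0.642
var(U - V) = (1)²·3.69 + (-1)²·2.2356 + 2·(1)·(-1)·0.642 = 4.6416

4.6416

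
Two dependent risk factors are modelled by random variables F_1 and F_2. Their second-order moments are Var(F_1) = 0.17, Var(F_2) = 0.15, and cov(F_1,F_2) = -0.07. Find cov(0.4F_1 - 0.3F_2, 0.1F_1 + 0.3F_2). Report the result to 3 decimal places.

cov(0.4F_1 - 0.3F_2, 0.1F_1 + 0.3F_2) = (0.4)(0.1)Var(F_1) + (-0.3)(0.3)Var(F_2) + [(0.4)(0.3) + (-0.3)(0.1)]cov(F_1,F_2)
= 0.04·0.17 + -0.09·0.15 + 0.09·-0.07 = -0.013

-0.013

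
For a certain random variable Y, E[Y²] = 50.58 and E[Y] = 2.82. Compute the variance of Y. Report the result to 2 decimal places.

Var(Y) = 50.58 − (2.82)² = 42.6276

42.63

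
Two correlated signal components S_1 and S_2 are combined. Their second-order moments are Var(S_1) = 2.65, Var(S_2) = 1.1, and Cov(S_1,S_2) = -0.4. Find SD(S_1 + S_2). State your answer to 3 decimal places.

1.718

Var(S_1 + S_2) = (1)²·Var(S_1) + (1)²·Var(S_2) + 2·(1)·(1)·Cov(S_1,S_2)
= 1·2.65 + 1·1.1 + 2·-0.4 = 2.95
SD(S_1 + S_2) = √2.95 ≈ 1.718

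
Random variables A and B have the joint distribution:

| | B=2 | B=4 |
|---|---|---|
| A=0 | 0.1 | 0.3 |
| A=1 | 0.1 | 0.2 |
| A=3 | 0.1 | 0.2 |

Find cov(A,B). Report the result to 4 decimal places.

E[A] = 1.2,  E[B] = 3.4
E[AB] = 4
cov(A,B) = E[AB] − E[A]E[B] = 4 − (1.2)(3.4) = -0.08

-0.0800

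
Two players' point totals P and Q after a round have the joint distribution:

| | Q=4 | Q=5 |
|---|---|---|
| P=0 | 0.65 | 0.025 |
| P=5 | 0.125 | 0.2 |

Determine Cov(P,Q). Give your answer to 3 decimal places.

E[P] = 1.625,  E[Q] = 4.225
E[PQ] = 7.5
Cov(P,Q) = E[PQ] − E[P]E[Q] = 7.5 − (1.625)(4.225) = 0.634375

0.634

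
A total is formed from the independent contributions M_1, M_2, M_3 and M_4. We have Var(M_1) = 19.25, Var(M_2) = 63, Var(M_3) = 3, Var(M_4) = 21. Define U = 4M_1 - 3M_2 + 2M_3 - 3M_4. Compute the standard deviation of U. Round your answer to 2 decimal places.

By independence, Var(U) = (4)²Var(M_1) + (-3)²Var(M_2) + (2)²Var(M_3) + (-3)²Var(M_4)
= (4)²·19.25 + (-3)²·63 + (2)²·3 + (-3)²·21 = 1076
SD(U) = √1076 ≈ 32.80

32.80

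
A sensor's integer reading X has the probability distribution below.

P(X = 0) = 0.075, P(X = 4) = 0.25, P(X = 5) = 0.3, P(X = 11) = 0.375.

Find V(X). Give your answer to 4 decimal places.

E[X] = (0)(0.075) + (4)(0.25) + (5)(0.3) + (11)(0.375) = 6.625
E[X²] = (0)²(0.075) + (4)²(0.25) + (5)²(0.3) + (11)²(0.375) = 56.875
V(X) = E[X²] − (E[X])² = 56.875 − (6.625)² = 12.984375

12.9844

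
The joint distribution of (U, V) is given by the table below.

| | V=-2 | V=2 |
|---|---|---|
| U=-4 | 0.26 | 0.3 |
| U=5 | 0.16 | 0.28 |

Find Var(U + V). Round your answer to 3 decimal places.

E[U] = -0.04,  E[V] = 0.32,  E[UV] = 0.88
Var(U) = 19.96 − (-0.04)² = 19.9584;  Var(V) = 4 − (0.32)² = 3.8976
Cov(U,V) = 0.88 − (-0.04)(0.32) = 0.8928
Var(U + V) = (1)²·19.9584 + (1)²·3.8976 + 2·(1)·(1)·0.8928 = 25.6416

25.642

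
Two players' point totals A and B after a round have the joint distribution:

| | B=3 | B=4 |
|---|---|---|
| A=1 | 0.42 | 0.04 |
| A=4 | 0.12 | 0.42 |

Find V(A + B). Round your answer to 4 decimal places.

3.5136

E[A] = 2.62,  E[B] = 3.46,  E[AB] = 9.58
V(A) = 9.1 − (2.62)² = 2.2356;  V(B) = 12.22 − (3.46)² = 0.2484
Cov(A,B) = 9.58 − (2.62)(3.46) = 0.5148
V(A + B) = (1)²·2.2356 + (1)²·0.2484 + 2·(1)·(1)·0.5148 = 3.5136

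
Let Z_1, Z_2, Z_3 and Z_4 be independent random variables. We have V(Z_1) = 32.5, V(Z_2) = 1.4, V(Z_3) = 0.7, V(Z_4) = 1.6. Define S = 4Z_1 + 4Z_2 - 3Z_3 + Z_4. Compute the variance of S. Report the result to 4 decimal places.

550.3000

By independence, V(S) = (4)²V(Z_1) + (4)²V(Z_2) + (-3)²V(Z_3) + (1)²V(Z_4)
= (4)²·32.5 + (4)²·1.4 + (-3)²·0.7 + (1)²·1.6 = 550.3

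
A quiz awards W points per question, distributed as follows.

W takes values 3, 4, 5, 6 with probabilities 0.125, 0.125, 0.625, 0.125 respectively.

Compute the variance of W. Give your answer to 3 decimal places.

0.688

E[W] = (3)(0.125) + (4)(0.125) + (5)(0.625) + (6)(0.125) = 4.75
E[W²] = (3)²(0.125) + (4)²(0.125) + (5)²(0.625) + (6)²(0.125) = 23.25
var(W) = E[W²] − (E[W])² = 23.25 − (4.75)² = 0.6875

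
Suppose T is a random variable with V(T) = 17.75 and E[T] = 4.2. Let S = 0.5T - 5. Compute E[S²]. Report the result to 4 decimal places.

E[0.5T - 5] = 0.5·4.2 − 5 = -2.9
V(0.5T - 5) = (0.5)²·17.75 = 4.4375
E[S²] = V(S) + (E[S])² = 4.4375 + (-2.9)² = 12.8475

12.8475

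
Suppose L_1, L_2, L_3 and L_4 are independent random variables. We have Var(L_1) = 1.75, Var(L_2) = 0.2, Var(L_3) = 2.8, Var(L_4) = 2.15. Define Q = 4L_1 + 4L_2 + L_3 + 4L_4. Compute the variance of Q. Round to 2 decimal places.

68.40

By independence, Var(Q) = (4)²Var(L_1) + (4)²Var(L_2) + (1)²Var(L_3) + (4)²Var(L_4)
= (4)²·1.75 + (4)²·0.2 + (1)²·2.8 + (4)²·2.15 = 68.4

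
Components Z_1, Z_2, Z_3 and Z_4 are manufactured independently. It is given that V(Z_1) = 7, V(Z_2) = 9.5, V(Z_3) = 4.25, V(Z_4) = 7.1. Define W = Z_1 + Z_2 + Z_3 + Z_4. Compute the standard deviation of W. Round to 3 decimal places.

By independence, V(W) = (1)²V(Z_1) + (1)²V(Z_2) + (1)²V(Z_3) + (1)²V(Z_4)
= (1)²·7 + (1)²·9.5 + (1)²·4.25 + (1)²·7.1 = 27.85
SD(W) = √27.85 ≈ 5.277

5.277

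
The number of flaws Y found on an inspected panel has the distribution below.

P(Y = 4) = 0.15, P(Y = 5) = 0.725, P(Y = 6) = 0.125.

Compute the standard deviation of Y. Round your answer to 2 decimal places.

E[Y] = (4)(0.15) + (5)(0.725) + (6)(0.125) = 4.975
E[Y²] = (4)²(0.15) + (5)²(0.725) + (6)²(0.125) = 25.025
var(Y) = E[Y²] − (E[Y])² = 25.025 − (4.975)² = 0.274375
SD(Y) = √0.274375 ≈ 0.52

0.52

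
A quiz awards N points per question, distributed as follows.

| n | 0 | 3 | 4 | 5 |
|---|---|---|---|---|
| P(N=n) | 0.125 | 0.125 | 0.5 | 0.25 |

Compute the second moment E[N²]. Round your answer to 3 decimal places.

E[N²] = (0)²(0.125) + (3)²(0.125) + (4)²(0.5) + (5)²(0.25) = 15.375

15.375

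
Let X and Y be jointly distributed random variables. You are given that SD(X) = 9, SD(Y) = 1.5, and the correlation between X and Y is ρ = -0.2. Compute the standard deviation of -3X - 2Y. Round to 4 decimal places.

Var(X) = (9)² = 81;  Var(Y) = (1.5)² = 2.25
Cov(X,Y) = ρ·SD(X)·SD(Y) = -0.2·9·1.5 = -2.7
Var(-3X - 2Y) = (-3)²·Var(X) + (-2)²·Var(Y) + 2·(-3)·(-2)·Cov(X,Y)
= 9·81 + 4·2.25 + 12·-2.7 = 705.6
SD(-3X - 2Y) = √705.6 ≈ 26.5631

26.5631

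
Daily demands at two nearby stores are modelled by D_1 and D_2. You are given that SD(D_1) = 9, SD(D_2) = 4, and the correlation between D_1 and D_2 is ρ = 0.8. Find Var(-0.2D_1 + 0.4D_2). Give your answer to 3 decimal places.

1.192

Var(D_1) = (9)² = 81;  Var(D_2) = (4)² = 16
Cov(D_1,D_2) = ρ·SD(D_1)·SD(D_2) = 0.8·9·4 = 28.8
Var(-0.2D_1 + 0.4D_2) = (-0.2)²·Var(D_1) + (0.4)²·Var(D_2) + 2·(-0.2)·(0.4)·Cov(D_1,D_2)
= 0.04·81 + 0.16·16 + -0.16·28.8 = 1.192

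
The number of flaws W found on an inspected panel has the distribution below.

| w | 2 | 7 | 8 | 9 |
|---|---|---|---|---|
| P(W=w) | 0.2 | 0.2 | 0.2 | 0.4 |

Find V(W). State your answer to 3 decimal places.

E[W] = (2)(0.2) + (7)(0.2) + (8)(0.2) + (9)(0.4) = 7
E[W²] = (2)²(0.2) + (7)²(0.2) + (8)²(0.2) + (9)²(0.4) = 55.8
V(W) = E[W²] − (E[W])² = 55.8 − (7)² = 6.8

6.800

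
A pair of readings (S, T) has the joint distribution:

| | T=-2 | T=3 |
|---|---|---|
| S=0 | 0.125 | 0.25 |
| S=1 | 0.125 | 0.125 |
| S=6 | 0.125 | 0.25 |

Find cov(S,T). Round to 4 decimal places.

E[S] = 2.5,  E[T] = 1.125
E[ST] = 3.125
cov(S,T) = E[ST] − E[S]E[T] = 3.125 − (2.5)(1.125) = 0.3125

0.3125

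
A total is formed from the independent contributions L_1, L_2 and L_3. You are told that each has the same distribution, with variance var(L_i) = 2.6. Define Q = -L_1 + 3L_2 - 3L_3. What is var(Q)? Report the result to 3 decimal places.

49.400

By independence, var(Q) = (-1)²var(L_1) + (3)²var(L_2) + (-3)²var(L_3)
= (-1)²·2.6 + (3)²·2.6 + (-3)²·2.6 = 49.4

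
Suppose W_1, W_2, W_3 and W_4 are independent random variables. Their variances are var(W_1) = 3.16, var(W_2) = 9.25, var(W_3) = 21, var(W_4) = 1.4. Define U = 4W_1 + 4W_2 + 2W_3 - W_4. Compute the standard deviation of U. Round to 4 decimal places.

16.8511

By independence, var(U) = (4)²var(W_1) + (4)²var(W_2) + (2)²var(W_3) + (-1)²var(W_4)
= (4)²·3.16 + (4)²·9.25 + (2)²·21 + (-1)²·1.4 = 283.96
σ(U) = √283.96 ≈ 16.8511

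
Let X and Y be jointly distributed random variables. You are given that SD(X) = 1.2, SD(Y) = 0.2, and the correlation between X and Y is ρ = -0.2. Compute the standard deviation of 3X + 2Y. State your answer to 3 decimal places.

var(X) = (1.2)² = 1.44;  var(Y) = (0.2)² = 0.04
cov(X,Y) = ρ·SD(X)·SD(Y) = -0.2·1.2·0.2 = -0.048
var(3X + 2Y) = (3)²·var(X) + (2)²·var(Y) + 2·(3)·(2)·cov(X,Y)
= 9·1.44 + 4·0.04 + 12·-0.048 = 12.544
SD(3X + 2Y) = √12.544 ≈ 3.542

3.542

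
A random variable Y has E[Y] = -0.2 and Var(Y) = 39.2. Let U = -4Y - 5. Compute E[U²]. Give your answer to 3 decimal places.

E[-4Y - 5] = -4·-0.2 − 5 = -4.2
Var(-4Y - 5) = (-4)²·39.2 = 627.2
E[U²] = Var(U) + (E[U])² = 627.2 + (-4.2)² = 644.84

644.840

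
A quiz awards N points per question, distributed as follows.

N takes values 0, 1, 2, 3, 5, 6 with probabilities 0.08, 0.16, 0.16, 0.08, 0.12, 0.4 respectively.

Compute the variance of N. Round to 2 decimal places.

E[N] = (0)(0.08) + (1)(0.16) + (2)(0.16) + (3)(0.08) + (5)(0.12) + (6)(0.4) = 3.72
E[N²] = (0)²(0.08) + (1)²(0.16) + (2)²(0.16) + (3)²(0.08) + (5)²(0.12) + (6)²(0.4) = 18.92
V(N) = E[N²] − (E[N])² = 18.92 − (3.72)² = 5.0816

5.08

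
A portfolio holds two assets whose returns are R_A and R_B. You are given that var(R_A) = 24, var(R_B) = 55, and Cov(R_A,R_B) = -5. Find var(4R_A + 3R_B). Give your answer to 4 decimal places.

var(4R_A + 3R_B) = (4)²·var(R_A) + (3)²·var(R_B) + 2·(4)·(3)·Cov(R_A,R_B)
= 16·24 + 9·55 + 24·-5 = 759

759.0000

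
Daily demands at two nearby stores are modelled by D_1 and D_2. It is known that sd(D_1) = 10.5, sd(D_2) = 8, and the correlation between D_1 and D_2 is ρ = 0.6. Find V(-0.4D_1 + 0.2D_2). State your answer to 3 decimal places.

V(D_1) = (10.5)² = 110.25;  V(D_2) = (8)² = 64
cov(D_1,D_2) = ρ·sd(D_1)·sd(D_2) = 0.6·10.5·8 = 50.4
V(-0.4D_1 + 0.2D_2) = (-0.4)²·V(D_1) + (0.2)²·V(D_2) + 2·(-0.4)·(0.2)·cov(D_1,D_2)
= 0.16·110.25 + 0.04·64 + -0.16·50.4 = 12.136

12.136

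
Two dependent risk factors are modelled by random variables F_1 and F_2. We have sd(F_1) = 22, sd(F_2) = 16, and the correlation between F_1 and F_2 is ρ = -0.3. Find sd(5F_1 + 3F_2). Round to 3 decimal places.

106.000

Var(F_1) = (22)² = 484;  Var(F_2) = (16)² = 256
cov(F_1,F_2) = ρ·sd(F_1)·sd(F_2) = -0.3·22·16 = -105.6
Var(5F_1 + 3F_2) = (5)²·Var(F_1) + (3)²·Var(F_2) + 2·(5)·(3)·cov(F_1,F_2)
= 25·484 + 9·256 + 30·-105.6 = 11236
sd(5F_1 + 3F_2) = √11236 ≈ 106.000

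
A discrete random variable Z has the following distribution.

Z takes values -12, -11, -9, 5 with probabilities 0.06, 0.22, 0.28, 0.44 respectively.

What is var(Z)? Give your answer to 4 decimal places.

56.9684

E[Z] = (-12)(0.06) + (-11)(0.22) + (-9)(0.28) + (5)(0.44) = -3.46
E[Z²] = (-12)²(0.06) + (-11)²(0.22) + (-9)²(0.28) + (5)²(0.44) = 68.94
var(Z) = E[Z²] − (E[Z])² = 68.94 − (-3.46)² = 56.9684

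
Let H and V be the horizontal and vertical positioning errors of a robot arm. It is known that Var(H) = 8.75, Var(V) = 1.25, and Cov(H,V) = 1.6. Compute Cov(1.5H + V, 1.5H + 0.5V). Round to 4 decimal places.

23.9125

Cov(1.5H + V, 1.5H + 0.5V) = (1.5)(1.5)Var(H) + (1)(0.5)Var(V) + [(1.5)(0.5) + (1)(1.5)]Cov(H,V)
= 2.25·8.75 + 0.5·1.25 + 2.25·1.6 = 23.9125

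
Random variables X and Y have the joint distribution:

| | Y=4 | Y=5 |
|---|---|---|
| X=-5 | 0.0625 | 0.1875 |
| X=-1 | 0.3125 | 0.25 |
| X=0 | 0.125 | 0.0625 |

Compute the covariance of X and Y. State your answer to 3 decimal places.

E[X] = -1.8125,  E[Y] = 4.5
E[XY] = -8.4375
Cov(X,Y) = E[XY] − E[X]E[Y] = -8.4375 − (-1.8125)(4.5) = -0.28125

-0.281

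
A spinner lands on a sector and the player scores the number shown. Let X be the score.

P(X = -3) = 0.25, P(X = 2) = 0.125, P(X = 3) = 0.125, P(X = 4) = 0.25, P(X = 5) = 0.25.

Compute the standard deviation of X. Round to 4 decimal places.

E[X] = (-3)(0.25) + (2)(0.125) + (3)(0.125) + (4)(0.25) + (5)(0.25) = 2.125
E[X²] = (-3)²(0.25) + (2)²(0.125) + (3)²(0.125) + (4)²(0.25) + (5)²(0.25) = 14.125
Var(X) = E[X²] − (E[X])² = 14.125 − (2.125)² = 9.609375
SD(X) = √9.609375 ≈ 3.0999

3.0999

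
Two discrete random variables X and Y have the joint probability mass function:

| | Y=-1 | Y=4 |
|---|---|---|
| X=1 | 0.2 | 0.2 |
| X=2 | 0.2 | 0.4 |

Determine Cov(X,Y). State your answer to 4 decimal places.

0.2000

E[X] = 1.6,  E[Y] = 2
E[XY] = 3.4
Cov(X,Y) = E[XY] − E[X]E[Y] = 3.4 − (1.6)(2) = 0.2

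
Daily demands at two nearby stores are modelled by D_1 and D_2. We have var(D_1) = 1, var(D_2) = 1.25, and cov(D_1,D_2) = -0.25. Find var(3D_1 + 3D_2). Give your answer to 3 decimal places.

15.750

var(3D_1 + 3D_2) = (3)²·var(D_1) + (3)²·var(D_2) + 2·(3)·(3)·cov(D_1,D_2)
= 9·1 + 9·1.25 + 18·-0.25 = 15.75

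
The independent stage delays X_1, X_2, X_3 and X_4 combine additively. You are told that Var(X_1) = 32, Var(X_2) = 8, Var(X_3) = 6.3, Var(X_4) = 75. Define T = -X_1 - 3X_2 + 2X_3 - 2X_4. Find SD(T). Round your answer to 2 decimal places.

By independence, Var(T) = (-1)²Var(X_1) + (-3)²Var(X_2) + (2)²Var(X_3) + (-2)²Var(X_4)
= (-1)²·32 + (-3)²·8 + (2)²·6.3 + (-2)²·75 = 429.2
SD(T) = √429.2 ≈ 20.72

20.72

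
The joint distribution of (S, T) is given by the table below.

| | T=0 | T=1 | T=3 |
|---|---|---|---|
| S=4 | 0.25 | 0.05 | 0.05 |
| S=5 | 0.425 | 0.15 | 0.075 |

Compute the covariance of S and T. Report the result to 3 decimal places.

E[S] = 4.65,  E[T] = 0.575
E[ST] = 2.675
Cov(S,T) = E[ST] − E[S]E[T] = 2.675 − (4.65)(0.575) = 0.00125

0.001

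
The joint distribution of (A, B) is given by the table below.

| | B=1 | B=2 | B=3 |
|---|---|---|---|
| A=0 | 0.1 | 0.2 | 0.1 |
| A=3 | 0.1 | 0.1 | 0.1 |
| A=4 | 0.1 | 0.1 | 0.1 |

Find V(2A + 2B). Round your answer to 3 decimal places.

E[A] = 2.1,  E[B] = 2,  E[AB] = 4.2
V(A) = 7.5 − (2.1)² = 3.09;  V(B) = 4.6 − (2)² = 0.6
cov(A,B) = 4.2 − (2.1)(2) = 0
V(2A + 2B) = (2)²·3.09 + (2)²·0.6 + 2·(2)·(2)·0 = 14.76

14.760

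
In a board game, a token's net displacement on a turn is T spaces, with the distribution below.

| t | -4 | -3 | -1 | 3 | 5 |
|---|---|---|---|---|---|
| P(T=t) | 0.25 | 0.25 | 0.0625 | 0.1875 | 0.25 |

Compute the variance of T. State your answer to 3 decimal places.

E[T] = (-4)(0.25) + (-3)(0.25) + (-1)(0.0625) + (3)(0.1875) + (5)(0.25) = 0
E[T²] = (-4)²(0.25) + (-3)²(0.25) + (-1)²(0.0625) + (3)²(0.1875) + (5)²(0.25) = 14.25
Var(T) = E[T²] − (E[T])² = 14.25 − (0)² = 14.25

14.250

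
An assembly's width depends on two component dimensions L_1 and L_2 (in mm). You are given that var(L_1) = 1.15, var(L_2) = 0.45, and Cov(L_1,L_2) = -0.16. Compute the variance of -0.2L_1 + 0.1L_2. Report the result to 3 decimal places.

0.057

var(-0.2L_1 + 0.1L_2) = (-0.2)²·var(L_1) + (0.1)²·var(L_2) + 2·(-0.2)·(0.1)·Cov(L_1,L_2)
= 0.04·1.15 + 0.01·0.45 + -0.04·-0.16 = 0.0569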